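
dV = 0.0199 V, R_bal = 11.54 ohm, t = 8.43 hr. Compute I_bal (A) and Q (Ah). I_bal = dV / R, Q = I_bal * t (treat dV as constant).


I_bal = dV / R = 0.0199 / 11.54 = 0.0017244 A
Q = I_bal * t = 0.0017244 * 8.43 = 0.01454 Ah

I=0.0017244 A, Q=0.01454 Ah


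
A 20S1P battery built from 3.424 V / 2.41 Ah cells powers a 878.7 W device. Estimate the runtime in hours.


Step 1: E_pack = Ns * V_cell * Np * C_cell = 20 * 3.424 * 1 * 2.41 = 165.04 Wh
Step 2: t = E_pack / P = 165.04 / 878.7 = 0.1878 hr

0.1878 hr


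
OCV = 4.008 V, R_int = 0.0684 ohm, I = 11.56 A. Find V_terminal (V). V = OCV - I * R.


IR drop = 11.56 * 0.0684 = 0.7907 V
V = 4.008 - 0.7907 = 3.217 V

3.217 V


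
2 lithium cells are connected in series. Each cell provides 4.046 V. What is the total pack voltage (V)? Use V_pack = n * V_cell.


With 2 cells in series at 4.046 V each, V_pack = 8.092 V

8.092 V


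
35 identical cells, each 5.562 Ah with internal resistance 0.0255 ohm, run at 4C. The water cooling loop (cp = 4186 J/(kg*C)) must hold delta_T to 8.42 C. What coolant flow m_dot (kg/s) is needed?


Step 1: I = 4 * 5.562 = 22.248 A
Step 2: Q_cell = I^2 * R = 22.248^2 * 0.0255 = 12.622 W
Step 3: Q_total = 35 * 12.622 = 441.77 W
Step 4: m_dot = Q_total / (cp * dT) = 441.77 / (4186 * 8.42) = 0.01253 kg/s

0.01253 kg/s


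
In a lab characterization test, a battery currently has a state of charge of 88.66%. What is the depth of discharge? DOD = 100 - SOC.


Complement of SOC: DOD = 100% - 88.66% = 11.34%

11.34%


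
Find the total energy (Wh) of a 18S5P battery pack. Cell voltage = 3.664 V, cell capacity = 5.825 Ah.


E = Ns * Vcell * Np * Ccell = 18 * 3.664 * 5 * 5.825 = 1921 Wh

1921 Wh


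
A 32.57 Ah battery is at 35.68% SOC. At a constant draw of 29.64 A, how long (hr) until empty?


Step 1: remaining = SOC/100 * C_total = 35.68/100 * 32.57 = 11.621 Ah
Step 2: t = remaining / I = 11.621 / 29.64 = 0.3921 hr

0.3921 hr


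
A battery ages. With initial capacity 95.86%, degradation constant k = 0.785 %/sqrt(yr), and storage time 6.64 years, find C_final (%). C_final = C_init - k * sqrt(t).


sqrt(t) = sqrt(6.64) = 2.5768
C_final = 95.86 - 0.785 * 2.5768 = 93.84%

93.84%


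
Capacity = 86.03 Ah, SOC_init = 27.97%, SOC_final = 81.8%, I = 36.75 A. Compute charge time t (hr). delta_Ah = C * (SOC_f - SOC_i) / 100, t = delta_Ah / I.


delta_Ah = 86.03 * (81.8 - 27.97) / 100 = 46.31 Ah
t = delta_Ah / I = 46.31 / 36.75 = 1.260 hr

1.260 hr


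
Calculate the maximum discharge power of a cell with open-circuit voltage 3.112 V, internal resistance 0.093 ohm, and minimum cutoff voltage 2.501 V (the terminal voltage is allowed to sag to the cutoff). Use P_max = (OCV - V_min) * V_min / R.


P_max = (OCV - V_min) * V_min / R = (3.112 - 2.501) * 2.501 / 0.093 = 0.611 * 2.501 / 0.093 = 16.43 W

16.43 W


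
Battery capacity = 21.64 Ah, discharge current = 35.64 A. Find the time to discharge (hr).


t = capacity / current = 21.64 / 35.64 = 0.6072 hr

0.6072 hr


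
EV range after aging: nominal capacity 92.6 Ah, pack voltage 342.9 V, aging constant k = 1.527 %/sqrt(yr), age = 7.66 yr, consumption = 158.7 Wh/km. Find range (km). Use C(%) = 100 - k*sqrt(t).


Step 1: capacity retention = 100 - 1.527 * sqrt(7.66) = 100 - 1.527 * 2.7677 = 95.774%
Step 2: C_now = 92.6 * 95.774/100 = 88.687 Ah
Step 3: E_pack = V * C_now = 342.9 * 88.687 = 30411 Wh
Step 4: range = E_pack / consumption = 30411 / 158.7 = 191.6 km

191.6 km


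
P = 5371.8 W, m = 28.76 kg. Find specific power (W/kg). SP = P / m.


Specific power = 5371.8 W / 28.76 kg = 186.8 W/kg

186.8 W/kg


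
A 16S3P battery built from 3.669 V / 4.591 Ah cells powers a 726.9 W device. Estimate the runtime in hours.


Step 1: E_pack = Ns * V_cell * Np * C_cell = 16 * 3.669 * 3 * 4.591 = 808.53 Wh
Step 2: t = E_pack / P = 808.53 / 726.9 = 1.112 hr

1.112 hr


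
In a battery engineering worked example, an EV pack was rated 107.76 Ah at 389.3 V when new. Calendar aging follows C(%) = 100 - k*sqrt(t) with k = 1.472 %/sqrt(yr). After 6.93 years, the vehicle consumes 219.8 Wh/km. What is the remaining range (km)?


Step 1: capacity retention = 100 - 1.472 * sqrt(6.93) = 100 - 1.472 * 2.6325 = 96.125%
Step 2: C_now = 107.76 * 96.125/100 = 103.58 Ah
Step 3: E_pack = V * C_now = 389.3 * 103.58 = 40324 Wh
Step 4: range = E_pack / consumption = 40324 / 219.8 = 183.5 km

183.5 km


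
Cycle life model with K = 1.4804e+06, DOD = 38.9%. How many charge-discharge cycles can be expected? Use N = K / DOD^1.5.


Step 1: DOD^1.5 = 38.9^1.5 = 242.62
Step 2: N = 1.4804e+06 / 242.62 = 6102 cycles

6102 cycles


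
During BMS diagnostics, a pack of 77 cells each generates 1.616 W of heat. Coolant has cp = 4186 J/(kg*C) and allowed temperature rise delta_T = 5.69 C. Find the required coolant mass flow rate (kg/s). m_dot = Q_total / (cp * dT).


Q_total = 77 * 1.616 = 124.43 W
m_dot = Q_total / (cp * dT) = 124.43 / (4186 * 5.69) = 0.005224 kg/s

0.005224 kg/s


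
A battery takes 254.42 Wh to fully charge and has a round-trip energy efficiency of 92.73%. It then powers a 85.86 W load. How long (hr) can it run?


Step 1: E_discharge = eta/100 * E_charge = 92.73/100 * 254.42 = 235.92 Wh
Step 2: t = E_discharge / P = 235.92 / 85.86 = 2.748 hr

2.748 hr


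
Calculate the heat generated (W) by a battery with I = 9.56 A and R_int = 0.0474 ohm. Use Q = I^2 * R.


I^2 = 91.394
Q = 91.394 * 0.0474 = 4.332 W

4.332 W


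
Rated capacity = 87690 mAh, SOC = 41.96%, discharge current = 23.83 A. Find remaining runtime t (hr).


Convert: C_total = 87690 mAh = 87.69 Ah
Step 1: remaining = SOC/100 * C_total = 41.96/100 * 87.69 = 36.795 Ah
Step 2: t = remaining / I = 36.795 / 23.83 = 1.544 hr

1.544 hr


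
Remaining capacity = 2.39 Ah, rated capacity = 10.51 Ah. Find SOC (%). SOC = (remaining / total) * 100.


SOC = (remaining / total) * 100 = (2.39 / 10.51) * 100 = 22.74%

22.74%


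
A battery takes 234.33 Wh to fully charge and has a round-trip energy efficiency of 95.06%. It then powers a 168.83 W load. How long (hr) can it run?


Step 1: E_discharge = eta/100 * E_charge = 95.06/100 * 234.33 = 222.75 Wh
Step 2: t = E_discharge / P = 222.75 / 168.83 = 1.319 hr

1.319 hr


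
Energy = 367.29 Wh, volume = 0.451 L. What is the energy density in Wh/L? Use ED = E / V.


ED = E / V = 367.29 / 0.451 = 814.4 Wh/L

814.4 Wh/L


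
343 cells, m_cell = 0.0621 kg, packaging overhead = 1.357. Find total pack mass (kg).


Cell mass sum = 343 * 0.0621 = 21.3 kg
With overhead 1.357: m_pack = 21.3 * 1.357 = 28.90 kg

28.90 kg


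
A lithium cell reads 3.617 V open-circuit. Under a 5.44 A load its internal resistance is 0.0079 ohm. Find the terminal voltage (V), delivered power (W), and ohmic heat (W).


Step 1: V_terminal = OCV - I*R = 3.617 - 5.44 * 0.0079 = 3.574 V
Step 2: P_out = V_terminal * I = 3.574 * 5.44 = 19.44 W
Step 3: Q = I^2 * R = 5.44^2 * 0.0079 = 0.2338 W

V=3.574 V, P=19.44 W, Q=0.2338 W


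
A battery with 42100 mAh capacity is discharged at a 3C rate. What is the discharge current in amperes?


Convert: capacity = 42100 mAh = 42.1 Ah
At 3C: I = 3 * 42.1 Ah = 126.3 A

126.3 A


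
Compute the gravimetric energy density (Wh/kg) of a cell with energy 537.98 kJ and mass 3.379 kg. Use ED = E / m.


Convert: E = 537.98 kJ = 149.44 Wh
ED = E / m = 149.44 / 3.379 = 44.23 Wh/kg

44.23 Wh/kg


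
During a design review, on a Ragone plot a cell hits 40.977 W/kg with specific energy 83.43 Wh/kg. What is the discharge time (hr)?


t = E / P = 83.43 / 40.977 = 2.036 hr

2.036 hr


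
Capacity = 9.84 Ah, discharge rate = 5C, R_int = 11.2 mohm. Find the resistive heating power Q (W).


Convert: R = 11.2 mohm = 0.0112 ohm
Step 1: I = C_rate * capacity = 5 * 9.84 = 49.2 A
Step 2: Q = I^2 * R = 49.2^2 * 0.0112 = 2420.6 * 0.0112 = 27.11 W

27.11 W


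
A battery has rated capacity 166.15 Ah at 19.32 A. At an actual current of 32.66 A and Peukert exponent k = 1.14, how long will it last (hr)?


t_rated = C / I_rated = 166.15 / 19.32 = 8.5999 hr
(I_rated/I)^k = (0.59155)^1.14 = 0.54963
t = t_rated * (I_rated/I)^k = 8.5999 * 0.54963 = 4.727 hr

4.727 hr


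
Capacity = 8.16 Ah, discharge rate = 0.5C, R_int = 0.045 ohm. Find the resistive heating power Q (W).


Step 1: I = C_rate * capacity = 0.5 * 8.16 = 4.08 A
Step 2: Q = I^2 * R = 4.08^2 * 0.045 = 16.646 * 0.045 = 0.7491 W

0.7491 W


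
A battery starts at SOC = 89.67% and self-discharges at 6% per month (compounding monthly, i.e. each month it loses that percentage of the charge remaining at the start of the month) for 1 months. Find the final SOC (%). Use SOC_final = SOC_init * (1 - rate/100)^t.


decay = (1 - 6/100)^1 = 0.94
SOC_final = 89.67 * 0.94 = 84.29%

84.29%


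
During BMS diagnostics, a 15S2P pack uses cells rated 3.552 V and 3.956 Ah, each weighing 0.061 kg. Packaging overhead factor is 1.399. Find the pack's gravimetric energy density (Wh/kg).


Step 1: V_pack = 15 * 3.552 = 53.28 V
Step 2: C_pack = 2 * 3.956 = 7.912 Ah
Step 3: E_pack = V_pack * C_pack = 53.28 * 7.912 = 421.55 Wh
Step 4: m_pack = 15 * 2 * 0.061 * 1.399 = 2.5602 kg
Step 5: ED = E_pack / m_pack = 421.55 / 2.5602 = 164.7 Wh/kg

164.7 Wh/kg


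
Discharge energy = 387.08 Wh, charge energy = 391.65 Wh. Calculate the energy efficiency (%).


eta_e = E_dis / E_chg * 100 = 387.08 / 391.65 * 100 = 98.83%

98.83%


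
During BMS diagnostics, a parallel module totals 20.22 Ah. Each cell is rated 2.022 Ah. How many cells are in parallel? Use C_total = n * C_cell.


n = C_total / C_cell = 20.22 / 2.022 = 10

10


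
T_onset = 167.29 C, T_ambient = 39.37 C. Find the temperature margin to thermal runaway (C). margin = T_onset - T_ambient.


Safety margin = 167.29 C - 39.37 C = 127.92 C

127.92 C


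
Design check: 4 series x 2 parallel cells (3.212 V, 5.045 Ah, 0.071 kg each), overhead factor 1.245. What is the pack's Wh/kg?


Step 1: V_pack = 4 * 3.212 = 12.848 V
Step 2: C_pack = 2 * 5.045 = 10.09 Ah
Step 3: E_pack = V_pack * C_pack = 12.848 * 10.09 = 129.64 Wh
Step 4: m_pack = 4 * 2 * 0.071 * 1.245 = 0.70716 kg
Step 5: ED = E_pack / m_pack = 129.64 / 0.70716 = 183.3 Wh/kg

183.3 Wh/kg


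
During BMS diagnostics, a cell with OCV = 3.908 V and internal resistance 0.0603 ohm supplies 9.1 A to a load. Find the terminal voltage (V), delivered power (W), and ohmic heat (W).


Step 1: V_terminal = OCV - I*R = 3.908 - 9.1 * 0.0603 = 3.3593 V
Step 2: P_out = V_terminal * I = 3.3593 * 9.1 = 30.57 W
Step 3: Q = I^2 * R = 9.1^2 * 0.0603 = 4.993 W

V=3.3593 V, P=30.57 W, Q=4.993 W


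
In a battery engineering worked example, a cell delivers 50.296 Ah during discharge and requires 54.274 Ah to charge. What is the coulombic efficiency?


eta_c = Q_dis / Q_chg * 100 = 50.296 / 54.274 * 100 = 92.67%

92.67%


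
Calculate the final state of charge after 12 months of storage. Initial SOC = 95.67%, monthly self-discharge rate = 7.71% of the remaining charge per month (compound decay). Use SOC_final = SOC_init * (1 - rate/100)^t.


Monthly retention factor = 1 - 7.71/100 = 0.9229
Over 12 months: factor^12 = 0.38182
SOC_final = 95.67 * 0.38182 = 36.53%

36.53%


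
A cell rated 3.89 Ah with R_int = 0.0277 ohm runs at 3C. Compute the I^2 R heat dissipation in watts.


Step 1: I = C_rate * capacity = 3 * 3.89 = 11.67 A
Step 2: Q = I^2 * R = 11.67^2 * 0.0277 = 136.19 * 0.0277 = 3.772 W

3.772 W


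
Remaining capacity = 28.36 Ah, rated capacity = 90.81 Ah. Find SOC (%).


SOC = (remaining / total) * 100 = (28.36 / 90.81) * 100 = 31.23%

31.23%


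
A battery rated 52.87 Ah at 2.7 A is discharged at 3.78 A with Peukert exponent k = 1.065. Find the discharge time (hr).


Step 1: t_rated = C / I_rated = 52.87 / 2.7 = 19.581 hr
Step 2: ratio = 2.7 / 3.78 = 0.71429
Step 3: ratio^k = 0.71429^1.065 = 0.69884
Step 4: t = t_rated * ratio^k = 19.581 * 0.69884 = 13.68 hr

13.68 hr


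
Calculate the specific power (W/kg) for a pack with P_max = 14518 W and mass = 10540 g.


Convert: m = 10540 g = 10.54 kg
Specific power = 14518 W / 10.54 kg = 1377 W/kg

1377 W/kg


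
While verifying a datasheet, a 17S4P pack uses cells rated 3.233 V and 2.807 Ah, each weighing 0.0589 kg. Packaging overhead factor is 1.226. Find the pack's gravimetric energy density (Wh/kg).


Step 1: V_pack = 17 * 3.233 = 54.961 V
Step 2: C_pack = 4 * 2.807 = 11.228 Ah
Step 3: E_pack = V_pack * C_pack = 54.961 * 11.228 = 617.1 Wh
Step 4: m_pack = 17 * 4 * 0.0589 * 1.226 = 4.9104 kg
Step 5: ED = E_pack / m_pack = 617.1 / 4.9104 = 125.7 Wh/kg

125.7 Wh/kg


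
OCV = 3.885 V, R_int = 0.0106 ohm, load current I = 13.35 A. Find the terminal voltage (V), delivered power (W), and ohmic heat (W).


Step 1: V_terminal = OCV - I*R = 3.885 - 13.35 * 0.0106 = 3.7435 V
Step 2: P_out = V_terminal * I = 3.7435 * 13.35 = 49.98 W
Step 3: Q = I^2 * R = 13.35^2 * 0.0106 = 1.889 W

V=3.7435 V, P=49.98 W, Q=1.889 W


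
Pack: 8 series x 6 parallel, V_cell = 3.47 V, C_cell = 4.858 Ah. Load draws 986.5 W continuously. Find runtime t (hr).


Step 1: E_pack = Ns * V_cell * Np * C_cell = 8 * 3.47 * 6 * 4.858 = 809.15 Wh
Step 2: t = E_pack / P = 809.15 / 986.5 = 0.8202 hr

0.8202 hr


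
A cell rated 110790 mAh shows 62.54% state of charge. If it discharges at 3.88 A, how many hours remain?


Convert: C_total = 110790 mAh = 110.79 Ah
Step 1: remaining = SOC/100 * C_total = 62.54/100 * 110.79 = 69.288 Ah
Step 2: t = remaining / I = 69.288 / 3.88 = 17.86 hr

17.86 hr


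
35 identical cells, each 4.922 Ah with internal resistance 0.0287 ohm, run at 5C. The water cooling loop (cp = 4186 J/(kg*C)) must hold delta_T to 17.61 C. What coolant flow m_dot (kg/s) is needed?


Step 1: I = 5 * 4.922 = 24.61 A
Step 2: Q_cell = I^2 * R = 24.61^2 * 0.0287 = 17.382 W
Step 3: Q_total = 35 * 17.382 = 608.37 W
Step 4: m_dot = Q_total / (cp * dT) = 608.37 / (4186 * 17.61) = 0.008253 kg/s

0.008253 kg/s


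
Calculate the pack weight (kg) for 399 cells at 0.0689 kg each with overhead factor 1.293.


m_pack = n * m_cell * overhead = 399 * 0.0689 * 1.293 = 35.55 kg

35.55 kg


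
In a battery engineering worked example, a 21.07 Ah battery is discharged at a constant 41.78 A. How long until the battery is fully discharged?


Runtime = 21.07 Ah / 41.78 A = 0.5043 hr

0.5043 hr


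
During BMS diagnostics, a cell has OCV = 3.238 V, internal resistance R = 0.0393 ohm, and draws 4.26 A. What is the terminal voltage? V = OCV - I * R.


IR drop = 4.26 * 0.0393 = 0.16742 V
V = 3.238 - 0.16742 = 3.071 V

3.071 V


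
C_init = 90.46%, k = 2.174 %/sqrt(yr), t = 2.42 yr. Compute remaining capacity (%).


sqrt(t) = sqrt(2.42) = 1.5556
C_final = 90.46 - 2.174 * 1.5556 = 87.08%

87.08%


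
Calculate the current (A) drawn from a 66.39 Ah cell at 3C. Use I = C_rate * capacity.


At 3C: I = 3 * 66.39 Ah = 199.17 A

199.17 A


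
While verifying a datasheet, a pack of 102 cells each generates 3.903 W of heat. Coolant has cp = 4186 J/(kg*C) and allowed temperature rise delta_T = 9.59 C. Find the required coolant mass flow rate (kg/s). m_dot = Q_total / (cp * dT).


Step 1: Total heat Q = 102 * 3.903 W = 398.11 W
Step 2: denom = cp * dT = 4186 * 9.59 = 40144
Step 3: m_dot = 398.11 / 40144 = 0.009917 kg/s

0.009917 kg/s


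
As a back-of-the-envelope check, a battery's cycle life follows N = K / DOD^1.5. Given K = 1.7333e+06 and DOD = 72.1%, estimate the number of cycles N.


DOD^1.5 = 612.21
N = K / DOD^1.5 = 1.7333e+06 / 612.21 = 2831

2831 cycles


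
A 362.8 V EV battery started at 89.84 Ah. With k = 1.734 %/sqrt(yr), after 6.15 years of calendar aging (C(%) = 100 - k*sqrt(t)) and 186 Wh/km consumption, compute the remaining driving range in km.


Step 1: capacity retention = 100 - 1.734 * sqrt(6.15) = 100 - 1.734 * 2.4799 = 95.7%
Step 2: C_now = 89.84 * 95.7/100 = 85.977 Ah
Step 3: E_pack = V * C_now = 362.8 * 85.977 = 31192 Wh
Step 4: range = E_pack / consumption = 31192 / 186 = 167.7 km

167.7 km


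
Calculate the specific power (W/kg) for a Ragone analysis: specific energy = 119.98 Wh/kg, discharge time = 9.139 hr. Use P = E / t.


P_specific = E / t = 119.98 / 9.139 = 13.13 W/kg

13.13 W/kg


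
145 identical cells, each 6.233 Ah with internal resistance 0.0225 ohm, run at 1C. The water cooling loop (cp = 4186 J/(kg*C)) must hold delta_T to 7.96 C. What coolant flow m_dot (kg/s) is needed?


Step 1: I = 1 * 6.233 = 6.233 A
Step 2: Q_cell = I^2 * R = 6.233^2 * 0.0225 = 0.87413 W
Step 3: Q_total = 145 * 0.87413 = 126.75 W
Step 4: m_dot = Q_total / (cp * dT) = 126.75 / (4186 * 7.96) = 0.003804 kg/s

0.003804 kg/s


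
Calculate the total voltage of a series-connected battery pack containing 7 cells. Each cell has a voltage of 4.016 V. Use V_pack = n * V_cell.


V_pack = n * V_cell = 7 * 4.016 = 28.112 V

28.112 V


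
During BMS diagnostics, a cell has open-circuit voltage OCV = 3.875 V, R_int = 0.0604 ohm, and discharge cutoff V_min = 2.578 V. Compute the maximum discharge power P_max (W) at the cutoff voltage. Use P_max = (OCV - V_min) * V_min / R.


P_max = (OCV - V_min) * V_min / R = (3.875 - 2.578) * 2.578 / 0.0604 = 1.297 * 2.578 / 0.0604 = 55.36 W

55.36 W


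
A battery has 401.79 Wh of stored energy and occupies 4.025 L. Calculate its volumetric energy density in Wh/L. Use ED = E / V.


ED = E / V = 401.79 / 4.025 = 99.82 Wh/L

99.82 Wh/L


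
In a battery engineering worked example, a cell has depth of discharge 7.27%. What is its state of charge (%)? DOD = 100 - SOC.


SOC = 100 - DOD = 100 - 7.27 = 92.73%

92.73%


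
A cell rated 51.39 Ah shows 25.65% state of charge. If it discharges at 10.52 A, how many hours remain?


Step 1: remaining = SOC/100 * C_total = 25.65/100 * 51.39 = 13.182 Ah
Step 2: t = remaining / I = 13.182 / 10.52 = 1.253 hr

1.253 hr


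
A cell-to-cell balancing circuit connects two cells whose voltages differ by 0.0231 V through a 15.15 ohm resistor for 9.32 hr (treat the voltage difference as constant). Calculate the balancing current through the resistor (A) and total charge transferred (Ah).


First, Ohm's law: I_bal = 0.0231 V / 15.15 ohm = 0.0015248 A
Then Q = I * t = 0.0015248 A * 9.32 hr = 0.01421 Ah

I=0.0015248 A, Q=0.01421 Ah


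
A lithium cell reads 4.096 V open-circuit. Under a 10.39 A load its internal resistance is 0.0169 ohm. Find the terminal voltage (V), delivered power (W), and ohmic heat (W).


Step 1: V_terminal = OCV - I*R = 4.096 - 10.39 * 0.0169 = 3.9204 V
Step 2: P_out = V_terminal * I = 3.9204 * 10.39 = 40.73 W
Step 3: Q = I^2 * R = 10.39^2 * 0.0169 = 1.824 W

V=3.9204 V, P=40.73 W, Q=1.824 W


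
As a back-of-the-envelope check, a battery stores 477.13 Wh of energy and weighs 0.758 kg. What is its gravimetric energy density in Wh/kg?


Specific energy = 477.13 Wh / 0.758 kg = 629.5 Wh/kg

629.5 Wh/kg


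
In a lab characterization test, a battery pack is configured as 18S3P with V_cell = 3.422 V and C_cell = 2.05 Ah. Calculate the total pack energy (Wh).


E = Ns * Vcell * Np * Ccell = 18 * 3.422 * 3 * 2.05 = 378.8 Wh

378.8 Wh


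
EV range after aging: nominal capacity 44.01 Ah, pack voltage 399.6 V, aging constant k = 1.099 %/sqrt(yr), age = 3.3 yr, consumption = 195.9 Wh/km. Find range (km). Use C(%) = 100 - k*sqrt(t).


Step 1: capacity retention = 100 - 1.099 * sqrt(3.3) = 100 - 1.099 * 1.8166 = 98.004%
Step 2: C_now = 44.01 * 98.004/100 = 43.132 Ah
Step 3: E_pack = V * C_now = 399.6 * 43.132 = 17236 Wh
Step 4: range = E_pack / consumption = 17236 / 195.9 = 87.98 km

87.98 km


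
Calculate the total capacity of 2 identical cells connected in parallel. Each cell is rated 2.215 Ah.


Parallel capacities add: 2 * 2.215 Ah = 4.43 Ah

4.43 Ah


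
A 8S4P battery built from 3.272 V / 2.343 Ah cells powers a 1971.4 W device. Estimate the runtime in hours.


Step 1: E_pack = Ns * V_cell * Np * C_cell = 8 * 3.272 * 4 * 2.343 = 245.32 Wh
Step 2: t = E_pack / P = 245.32 / 1971.4 = 0.1244 hr

0.1244 hr


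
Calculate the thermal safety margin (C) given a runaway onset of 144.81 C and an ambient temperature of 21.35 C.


Safety margin = 144.81 C - 21.35 C = 123.46 C

123.46 C


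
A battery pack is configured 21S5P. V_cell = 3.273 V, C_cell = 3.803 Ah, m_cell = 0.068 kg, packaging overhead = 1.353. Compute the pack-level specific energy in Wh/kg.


Step 1: V_pack = 21 * 3.273 = 68.733 V
Step 2: C_pack = 5 * 3.803 = 19.015 Ah
Step 3: E_pack = V_pack * C_pack = 68.733 * 19.015 = 1307 Wh
Step 4: m_pack = 21 * 5 * 0.068 * 1.353 = 9.6604 kg
Step 5: ED = E_pack / m_pack = 1307 / 9.6604 = 135.3 Wh/kg

135.3 Wh/kg


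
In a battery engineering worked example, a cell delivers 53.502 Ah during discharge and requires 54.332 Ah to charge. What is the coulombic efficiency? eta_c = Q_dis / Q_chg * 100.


eta_c = Q_dis / Q_chg * 100 = 53.502 / 54.332 * 100 = 98.47%

98.47%


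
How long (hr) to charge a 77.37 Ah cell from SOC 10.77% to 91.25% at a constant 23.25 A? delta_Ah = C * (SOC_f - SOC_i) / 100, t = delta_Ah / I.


delta_Ah = 77.37 * (91.25 - 10.77) / 100 = 62.267 Ah
t = delta_Ah / I = 62.267 / 23.25 = 2.678 hr

2.678 hr


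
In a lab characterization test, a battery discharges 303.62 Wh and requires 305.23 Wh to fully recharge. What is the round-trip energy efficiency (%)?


Round-trip efficiency = 303.62/305.23 * 100% = 99.47%

99.47%


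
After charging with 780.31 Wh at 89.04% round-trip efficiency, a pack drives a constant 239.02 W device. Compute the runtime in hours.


Step 1: E_discharge = eta/100 * E_charge = 89.04/100 * 780.31 = 694.79 Wh
Step 2: t = E_discharge / P = 694.79 / 239.02 = 2.907 hr

2.907 hr


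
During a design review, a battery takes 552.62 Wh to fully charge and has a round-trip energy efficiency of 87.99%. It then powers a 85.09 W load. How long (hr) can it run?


Step 1: E_discharge = eta/100 * E_charge = 87.99/100 * 552.62 = 486.25 Wh
Step 2: t = E_discharge / P = 486.25 / 85.09 = 5.715 hr

5.715 hr


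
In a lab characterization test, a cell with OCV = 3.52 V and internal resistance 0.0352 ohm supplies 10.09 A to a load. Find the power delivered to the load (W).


Step 1: V_terminal = OCV - I*R = 3.52 - 10.09 * 0.0352 = 3.1648 V
Step 2: P_out = V_terminal * I = 3.1648 * 10.09 = 31.93 W

31.93 W


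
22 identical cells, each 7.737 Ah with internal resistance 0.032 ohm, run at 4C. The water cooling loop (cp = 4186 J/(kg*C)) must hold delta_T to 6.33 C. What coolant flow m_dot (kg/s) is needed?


Step 1: I = 4 * 7.737 = 30.948 A
Step 2: Q_cell = I^2 * R = 30.948^2 * 0.032 = 30.649 W
Step 3: Q_total = 22 * 30.649 = 674.28 W
Step 4: m_dot = Q_total / (cp * dT) = 674.28 / (4186 * 6.33) = 0.02545 kg/s

0.02545 kg/s


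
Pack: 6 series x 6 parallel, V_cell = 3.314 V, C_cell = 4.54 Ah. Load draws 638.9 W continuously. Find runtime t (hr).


Step 1: E_pack = Ns * V_cell * Np * C_cell = 6 * 3.314 * 6 * 4.54 = 541.64 Wh
Step 2: t = E_pack / P = 541.64 / 638.9 = 0.8478 hr

0.8478 hr


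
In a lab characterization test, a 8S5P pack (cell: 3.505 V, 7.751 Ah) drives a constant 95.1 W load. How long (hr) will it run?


Step 1: E_pack = Ns * V_cell * Np * C_cell = 8 * 3.505 * 5 * 7.751 = 1086.7 Wh
Step 2: t = E_pack / P = 1086.7 / 95.1 = 11.43 hr

11.43 hr


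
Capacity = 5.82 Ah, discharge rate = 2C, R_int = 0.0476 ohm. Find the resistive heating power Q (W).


Step 1: I = C_rate * capacity = 2 * 5.82 = 11.64 A
Step 2: Q = I^2 * R = 11.64^2 * 0.0476 = 135.49 * 0.0476 = 6.449 W

6.449 W


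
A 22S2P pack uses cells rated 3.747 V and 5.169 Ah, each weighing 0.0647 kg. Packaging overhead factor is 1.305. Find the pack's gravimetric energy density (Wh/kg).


Step 1: V_pack = 22 * 3.747 = 82.434 V
Step 2: C_pack = 2 * 5.169 = 10.338 Ah
Step 3: E_pack = V_pack * C_pack = 82.434 * 10.338 = 852.2 Wh
Step 4: m_pack = 22 * 2 * 0.0647 * 1.305 = 3.7151 kg
Step 5: ED = E_pack / m_pack = 852.2 / 3.7151 = 229.4 Wh/kg

229.4 Wh/kg


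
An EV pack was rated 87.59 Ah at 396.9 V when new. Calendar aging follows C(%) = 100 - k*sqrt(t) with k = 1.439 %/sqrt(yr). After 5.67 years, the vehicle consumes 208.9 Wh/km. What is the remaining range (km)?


Step 1: capacity retention = 100 - 1.439 * sqrt(5.67) = 100 - 1.439 * 2.3812 = 96.573%
Step 2: C_now = 87.59 * 96.573/100 = 84.588 Ah
Step 3: E_pack = V * C_now = 396.9 * 84.588 = 33573 Wh
Step 4: range = E_pack / consumption = 33573 / 208.9 = 160.7 km

160.7 km


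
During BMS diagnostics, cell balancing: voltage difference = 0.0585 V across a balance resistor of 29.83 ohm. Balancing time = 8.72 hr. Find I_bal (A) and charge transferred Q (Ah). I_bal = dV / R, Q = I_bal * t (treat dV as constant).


First, Ohm's law: I_bal = 0.0585 V / 29.83 ohm = 0.0019611 A
Then Q = I * t = 0.0019611 A * 8.72 hr = 0.01710 Ah

I=0.0019611 A, Q=0.01710 Ah


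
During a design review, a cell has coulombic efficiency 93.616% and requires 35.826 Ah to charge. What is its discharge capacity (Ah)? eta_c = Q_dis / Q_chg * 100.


Q_dis = eta/100 * Q_chg = 93.616/100 * 35.826 = 33.54 Ah

33.54 Ah


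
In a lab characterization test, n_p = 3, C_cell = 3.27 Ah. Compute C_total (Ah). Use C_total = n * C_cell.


C_total = 3 * 3.27 = 9.81 Ah

9.81 Ah


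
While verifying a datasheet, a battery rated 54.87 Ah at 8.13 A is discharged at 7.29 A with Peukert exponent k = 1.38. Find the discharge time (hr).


Step 1: t_rated = C / I_rated = 54.87 / 8.13 = 6.7491 hr
Step 2: ratio = 8.13 / 7.29 = 1.1152
Step 3: ratio^k = 1.1152^1.38 = 1.1624
Step 4: t = t_rated * ratio^k = 6.7491 * 1.1624 = 7.845 hr

7.845 hr


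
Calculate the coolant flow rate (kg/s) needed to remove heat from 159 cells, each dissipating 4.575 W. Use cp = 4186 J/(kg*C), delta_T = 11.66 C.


Step 1: Total heat Q = 159 * 4.575 W = 727.43 W
Step 2: denom = cp * dT = 4186 * 11.66 = 48809
Step 3: m_dot = 727.43 / 48809 = 0.01490 kg/s

0.01490 kg/s


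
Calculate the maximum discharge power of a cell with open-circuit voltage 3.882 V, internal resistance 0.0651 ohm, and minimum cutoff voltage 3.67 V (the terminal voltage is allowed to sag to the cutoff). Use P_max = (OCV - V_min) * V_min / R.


dV = OCV - V_min = 0.212 V (so I_max = dV / R)
P_max = dV * V_min / R = 0.212 * 3.67 / 0.0651 = 11.95 W

11.95 W


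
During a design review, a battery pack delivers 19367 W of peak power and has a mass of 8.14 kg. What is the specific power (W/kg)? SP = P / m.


SP = P / m = 19367 / 8.14 = 2379 W/kg

2379 W/kg


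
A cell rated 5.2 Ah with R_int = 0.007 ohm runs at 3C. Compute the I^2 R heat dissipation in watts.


Step 1: I = C_rate * capacity = 3 * 5.2 = 15.6 A
Step 2: Q = I^2 * R = 15.6^2 * 0.007 = 243.36 * 0.007 = 1.704 W

1.704 W


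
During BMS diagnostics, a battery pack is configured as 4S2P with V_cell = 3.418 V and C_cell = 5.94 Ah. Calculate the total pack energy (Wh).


E = Ns * Vcell * Np * Ccell = 4 * 3.418 * 2 * 5.94 = 162.4 Wh

162.4 Wh


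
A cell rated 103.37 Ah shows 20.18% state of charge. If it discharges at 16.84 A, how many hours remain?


Step 1: remaining = SOC/100 * C_total = 20.18/100 * 103.37 = 20.86 Ah
Step 2: t = remaining / I = 20.86 / 16.84 = 1.239 hr

1.239 hr


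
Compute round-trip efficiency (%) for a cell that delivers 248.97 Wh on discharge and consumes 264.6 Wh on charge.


Round-trip efficiency = 248.97/264.6 * 100% = 94.09%

94.09%


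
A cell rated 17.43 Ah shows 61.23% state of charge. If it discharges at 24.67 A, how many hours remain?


Step 1: remaining = SOC/100 * C_total = 61.23/100 * 17.43 = 10.672 Ah
Step 2: t = remaining / I = 10.672 / 24.67 = 0.4326 hr

0.4326 hr


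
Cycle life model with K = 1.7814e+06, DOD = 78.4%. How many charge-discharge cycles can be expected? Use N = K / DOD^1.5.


Step 1: DOD^1.5 = 78.4^1.5 = 694.18
Step 2: N = 1.7814e+06 / 694.18 = 2566 cycles

2566 cycles


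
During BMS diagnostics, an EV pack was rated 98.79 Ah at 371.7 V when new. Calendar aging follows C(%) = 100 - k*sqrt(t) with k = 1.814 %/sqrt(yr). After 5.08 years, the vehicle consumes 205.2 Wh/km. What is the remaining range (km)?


Step 1: capacity retention = 100 - 1.814 * sqrt(5.08) = 100 - 1.814 * 2.2539 = 95.911%
Step 2: C_now = 98.79 * 95.911/100 = 94.75 Ah
Step 3: E_pack = V * C_now = 371.7 * 94.75 = 35219 Wh
Step 4: range = E_pack / consumption = 35219 / 205.2 = 171.6 km

171.6 km


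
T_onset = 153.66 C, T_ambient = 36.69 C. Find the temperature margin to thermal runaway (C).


margin = T_onset - T_ambient = 153.66 - 36.69 = 116.97 C

116.97 C


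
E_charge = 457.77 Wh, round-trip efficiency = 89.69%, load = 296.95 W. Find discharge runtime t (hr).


Step 1: E_discharge = eta/100 * E_charge = 89.69/100 * 457.77 = 410.57 Wh
Step 2: t = E_discharge / P = 410.57 / 296.95 = 1.383 hr

1.383 hr


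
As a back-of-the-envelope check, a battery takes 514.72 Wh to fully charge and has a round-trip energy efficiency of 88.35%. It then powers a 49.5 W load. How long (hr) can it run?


Step 1: E_discharge = eta/100 * E_charge = 88.35/100 * 514.72 = 454.76 Wh
Step 2: t = E_discharge / P = 454.76 / 49.5 = 9.187 hr

9.187 hr


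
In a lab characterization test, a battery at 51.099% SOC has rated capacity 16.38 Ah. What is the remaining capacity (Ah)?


remaining = SOC / 100 * total = 51.099 / 100 * 16.38 = 8.370 Ah

8.370 Ah


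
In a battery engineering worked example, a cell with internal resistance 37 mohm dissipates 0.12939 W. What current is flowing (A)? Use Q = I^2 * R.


Convert: R = 37 mohm = 0.037 ohm
I = sqrt(Q / R) = sqrt(0.12939 / 0.037) = sqrt(3.497) = 1.870 A

1.870 A


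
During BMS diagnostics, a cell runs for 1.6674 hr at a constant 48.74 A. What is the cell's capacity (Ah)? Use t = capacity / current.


C = I * t = 48.74 * 1.6674 = 81.27 Ah

81.27 Ah


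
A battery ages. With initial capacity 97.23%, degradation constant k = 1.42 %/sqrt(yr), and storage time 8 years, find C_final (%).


sqrt(t) = sqrt(8) = 2.8284
C_final = 97.23 - 1.42 * 2.8284 = 93.21%

93.21%


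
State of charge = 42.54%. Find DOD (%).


Complement of SOC: DOD = 100% - 42.54% = 57.46%

57.46%


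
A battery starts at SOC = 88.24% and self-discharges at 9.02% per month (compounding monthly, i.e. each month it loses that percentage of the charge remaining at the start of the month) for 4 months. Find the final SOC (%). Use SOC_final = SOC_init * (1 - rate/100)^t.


decay = (1 - 9.02/100)^4 = 0.68515
SOC_final = 88.24 * 0.68515 = 60.46%

60.46%


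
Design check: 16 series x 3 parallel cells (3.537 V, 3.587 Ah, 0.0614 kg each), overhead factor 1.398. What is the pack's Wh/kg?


Step 1: V_pack = 16 * 3.537 = 56.592 V
Step 2: C_pack = 3 * 3.587 = 10.761 Ah
Step 3: E_pack = V_pack * C_pack = 56.592 * 10.761 = 608.99 Wh
Step 4: m_pack = 16 * 3 * 0.0614 * 1.398 = 4.1202 kg
Step 5: ED = E_pack / m_pack = 608.99 / 4.1202 = 147.8 Wh/kg

147.8 Wh/kg


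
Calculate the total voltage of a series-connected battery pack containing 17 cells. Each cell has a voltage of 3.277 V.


With 17 cells in series at 3.277 V each, V_pack = 55.709 V

55.709 V


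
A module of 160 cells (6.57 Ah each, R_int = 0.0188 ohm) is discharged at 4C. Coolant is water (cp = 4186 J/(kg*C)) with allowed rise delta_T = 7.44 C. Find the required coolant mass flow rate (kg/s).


Step 1: I = 4 * 6.57 = 26.28 A
Step 2: Q_cell = I^2 * R = 26.28^2 * 0.0188 = 12.984 W
Step 3: Q_total = 160 * 12.984 = 2077.4 W
Step 4: m_dot = Q_total / (cp * dT) = 2077.4 / (4186 * 7.44) = 0.06670 kg/s

0.06670 kg/s


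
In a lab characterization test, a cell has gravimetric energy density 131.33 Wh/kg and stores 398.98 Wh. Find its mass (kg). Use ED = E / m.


m = E / ED = 398.98 / 131.33 = 3.038 kg

3.038 kg


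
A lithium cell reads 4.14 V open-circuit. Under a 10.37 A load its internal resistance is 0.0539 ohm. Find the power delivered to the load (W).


Step 1: V_terminal = OCV - I*R = 4.14 - 10.37 * 0.0539 = 3.5811 V
Step 2: P_out = V_terminal * I = 3.5811 * 10.37 = 37.14 W

37.14 W


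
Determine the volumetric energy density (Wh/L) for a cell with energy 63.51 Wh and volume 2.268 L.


Volumetric ED = 63.51 Wh / 2.268 L = 28.00 Wh/L

28.00 Wh/L


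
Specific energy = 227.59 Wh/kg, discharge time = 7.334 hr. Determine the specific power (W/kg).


P_specific = E / t = 227.59 / 7.334 = 31.03 W/kg

31.03 W/kg


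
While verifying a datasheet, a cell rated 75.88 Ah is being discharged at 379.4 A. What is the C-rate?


C_rate = I / capacity = 379.4 / 75.88 = 5C

5C


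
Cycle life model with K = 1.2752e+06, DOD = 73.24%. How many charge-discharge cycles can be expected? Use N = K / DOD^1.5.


Step 1: DOD^1.5 = 73.24^1.5 = 626.79
Step 2: N = 1.2752e+06 / 626.79 = 2034 cycles

2034 cycles


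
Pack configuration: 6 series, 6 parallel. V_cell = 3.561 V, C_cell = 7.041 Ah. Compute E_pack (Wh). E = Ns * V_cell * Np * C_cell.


V_pack = 6 * 3.561 = 21.366 V
C_pack = 6 * 7.041 = 42.246 Ah
E = V_pack * C_pack = 21.366 * 42.246 = 902.6 Wh

902.6 Wh


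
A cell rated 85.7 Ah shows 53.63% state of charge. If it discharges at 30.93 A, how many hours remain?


Step 1: remaining = SOC/100 * C_total = 53.63/100 * 85.7 = 45.961 Ah
Step 2: t = remaining / I = 45.961 / 30.93 = 1.486 hr

1.486 hr


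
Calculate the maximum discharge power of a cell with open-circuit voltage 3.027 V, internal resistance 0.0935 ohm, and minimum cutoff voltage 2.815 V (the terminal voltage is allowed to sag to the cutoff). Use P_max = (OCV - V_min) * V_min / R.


dV = OCV - V_min = 0.212 V (so I_max = dV / R)
P_max = dV * V_min / R = 0.212 * 2.815 / 0.0935 = 6.383 W

6.383 W


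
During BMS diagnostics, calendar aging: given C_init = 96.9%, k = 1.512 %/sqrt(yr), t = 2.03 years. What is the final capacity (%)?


sqrt(t) = sqrt(2.03) = 1.4248
C_final = 96.9 - 1.512 * 1.4248 = 94.75%

94.75%


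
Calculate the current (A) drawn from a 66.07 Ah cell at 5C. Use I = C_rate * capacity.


I = C_rate * capacity = 5 * 66.07 = 330.35 A

330.35 A


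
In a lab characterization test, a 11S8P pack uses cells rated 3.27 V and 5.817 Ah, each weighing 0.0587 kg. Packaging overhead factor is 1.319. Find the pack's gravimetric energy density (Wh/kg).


Step 1: V_pack = 11 * 3.27 = 35.97 V
Step 2: C_pack = 8 * 5.817 = 46.536 Ah
Step 3: E_pack = V_pack * C_pack = 35.97 * 46.536 = 1673.9 Wh
Step 4: m_pack = 11 * 8 * 0.0587 * 1.319 = 6.8134 kg
Step 5: ED = E_pack / m_pack = 1673.9 / 6.8134 = 245.7 Wh/kg

245.7 Wh/kg


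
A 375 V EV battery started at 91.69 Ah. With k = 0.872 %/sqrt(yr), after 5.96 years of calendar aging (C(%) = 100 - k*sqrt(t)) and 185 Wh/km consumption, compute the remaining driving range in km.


Step 1: capacity retention = 100 - 0.872 * sqrt(5.96) = 100 - 0.872 * 2.4413 = 97.871%
Step 2: C_now = 91.69 * 97.871/100 = 89.738 Ah
Step 3: E_pack = V * C_now = 375 * 89.738 = 33652 Wh
Step 4: range = E_pack / consumption = 33652 / 185 = 181.9 km

181.9 km


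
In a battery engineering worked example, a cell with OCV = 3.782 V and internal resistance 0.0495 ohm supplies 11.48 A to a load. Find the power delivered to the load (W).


Step 1: V_terminal = OCV - I*R = 3.782 - 11.48 * 0.0495 = 3.2137 V
Step 2: P_out = V_terminal * I = 3.2137 * 11.48 = 36.89 W

36.89 W


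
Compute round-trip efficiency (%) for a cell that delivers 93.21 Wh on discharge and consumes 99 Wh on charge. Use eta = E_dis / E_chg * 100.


eta_e = E_dis / E_chg * 100 = 93.21 / 99 * 100 = 94.15%

94.15%


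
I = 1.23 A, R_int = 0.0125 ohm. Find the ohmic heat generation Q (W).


Q = I^2 * R = 1.23^2 * 0.0125 = 0.01891 W

0.01891 W


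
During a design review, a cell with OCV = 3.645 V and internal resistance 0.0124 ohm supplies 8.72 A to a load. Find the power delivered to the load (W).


Step 1: V_terminal = OCV - I*R = 3.645 - 8.72 * 0.0124 = 3.5369 V
Step 2: P_out = V_terminal * I = 3.5369 * 8.72 = 30.84 W

30.84 W


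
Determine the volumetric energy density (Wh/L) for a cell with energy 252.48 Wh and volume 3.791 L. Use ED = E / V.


Volumetric ED = 252.48 Wh / 3.791 L = 66.60 Wh/L

66.60 Wh/L


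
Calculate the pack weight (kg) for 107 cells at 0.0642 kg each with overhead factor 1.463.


Cell mass sum = 107 * 0.0642 = 6.8694 kg
With overhead 1.463: m_pack = 6.8694 * 1.463 = 10.05 kg

10.05 kg


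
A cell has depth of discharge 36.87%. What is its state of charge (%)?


SOC = 100 - DOD = 100 - 36.87 = 63.13%

63.13%


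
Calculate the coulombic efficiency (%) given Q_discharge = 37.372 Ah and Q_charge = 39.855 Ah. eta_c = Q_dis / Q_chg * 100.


eta_c = Q_dis / Q_chg * 100 = 37.372 / 39.855 * 100 = 93.77%

93.77%


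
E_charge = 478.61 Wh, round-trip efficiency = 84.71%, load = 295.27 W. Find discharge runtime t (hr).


Step 1: E_discharge = eta/100 * E_charge = 84.71/100 * 478.61 = 405.43 Wh
Step 2: t = E_discharge / P = 405.43 / 295.27 = 1.373 hr

1.373 hr


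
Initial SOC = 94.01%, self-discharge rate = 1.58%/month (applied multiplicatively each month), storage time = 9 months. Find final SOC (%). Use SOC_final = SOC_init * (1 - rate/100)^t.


Monthly retention factor = 1 - 1.58/100 = 0.9842
Over 9 months: factor^9 = 0.86646
SOC_final = 94.01 * 0.86646 = 81.46%

81.46%


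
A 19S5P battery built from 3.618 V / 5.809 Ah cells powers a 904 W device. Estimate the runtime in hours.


Step 1: E_pack = Ns * V_cell * Np * C_cell = 19 * 3.618 * 5 * 5.809 = 1996.6 Wh
Step 2: t = E_pack / P = 1996.6 / 904 = 2.209 hr

2.209 hr


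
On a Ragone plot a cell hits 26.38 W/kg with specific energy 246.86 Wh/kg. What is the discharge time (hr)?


t = E / P = 246.86 / 26.38 = 9.358 hr

9.358 hr


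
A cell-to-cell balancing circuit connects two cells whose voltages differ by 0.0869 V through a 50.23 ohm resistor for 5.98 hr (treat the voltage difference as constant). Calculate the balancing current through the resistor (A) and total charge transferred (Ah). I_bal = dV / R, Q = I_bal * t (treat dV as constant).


First, Ohm's law: I_bal = 0.0869 V / 50.23 ohm = 0.00173 A
Then Q = I * t = 0.00173 A * 5.98 hr = 0.01035 Ah

I=0.00173 A, Q=0.01035 Ah


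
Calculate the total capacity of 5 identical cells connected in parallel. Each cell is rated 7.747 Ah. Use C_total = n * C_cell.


C_total = 5 * 7.747 = 38.735 Ah

38.735 Ah


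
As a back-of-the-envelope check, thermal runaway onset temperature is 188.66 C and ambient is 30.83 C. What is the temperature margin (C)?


Safety margin = 188.66 C - 30.83 C = 157.83 C

157.83 C


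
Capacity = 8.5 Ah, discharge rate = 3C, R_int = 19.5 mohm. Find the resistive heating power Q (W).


Convert: R = 19.5 mohm = 0.0195 ohm
Step 1: I = C_rate * capacity = 3 * 8.5 = 25.5 A
Step 2: Q = I^2 * R = 25.5^2 * 0.0195 = 650.25 * 0.0195 = 12.68 W

12.68 W


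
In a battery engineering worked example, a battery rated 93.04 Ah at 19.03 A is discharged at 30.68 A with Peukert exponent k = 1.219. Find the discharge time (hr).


t_rated = C / I_rated = 93.04 / 19.03 = 4.8891 hr
(I_rated/I)^k = (0.62027)^1.219 = 0.55867
t = t_rated * (I_rated/I)^k = 4.8891 * 0.55867 = 2.731 hr

2.731 hr


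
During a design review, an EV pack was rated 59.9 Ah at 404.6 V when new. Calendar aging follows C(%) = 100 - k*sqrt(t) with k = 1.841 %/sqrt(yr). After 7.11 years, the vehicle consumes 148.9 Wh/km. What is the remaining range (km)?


Step 1: capacity retention = 100 - 1.841 * sqrt(7.11) = 100 - 1.841 * 2.6665 = 95.091%
Step 2: C_now = 59.9 * 95.091/100 = 56.96 Ah
Step 3: E_pack = V * C_now = 404.6 * 56.96 = 23046 Wh
Step 4: range = E_pack / consumption = 23046 / 148.9 = 154.8 km

154.8 km


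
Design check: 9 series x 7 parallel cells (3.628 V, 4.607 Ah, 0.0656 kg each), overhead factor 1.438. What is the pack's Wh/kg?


Step 1: V_pack = 9 * 3.628 = 32.652 V
Step 2: C_pack = 7 * 4.607 = 32.249 Ah
Step 3: E_pack = V_pack * C_pack = 32.652 * 32.249 = 1053 Wh
Step 4: m_pack = 9 * 7 * 0.0656 * 1.438 = 5.943 kg
Step 5: ED = E_pack / m_pack = 1053 / 5.943 = 177.2 Wh/kg

177.2 Wh/kg
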